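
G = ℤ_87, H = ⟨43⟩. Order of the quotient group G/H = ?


|⟨43⟩| = n / gcd(43, 87) = 87 / 1 = 87
H is normal (ℤ_87 is abelian).
|G/H| = |G| / |H| = 87 / 87 = 1

|G/H| = 1


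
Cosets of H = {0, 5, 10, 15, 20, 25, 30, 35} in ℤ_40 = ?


H = {0, 5, 10, 15, 20, 25, 30, 35}, |H| = 8
Number of cosets = |G|/|H| = 40/8 = 5
0 + H = {0, 5, 10, 15, 20, 25, 30, 35}
1 + H = {1, 6, 11, 16, 21, 26, 31, 36}
2 + H = {2, 7, 12, 17, 22, 27, 32, 37}
3 + H = {3, 8, 13, 18, 23, 28, 33, 38}
4 + H = {4, 9, 14, 19, 24, 29, 34, 39}

Cosets: 0+H={0,5,10,15,20,25,30,35}; 1+H={1,6,11,16,21,26,31,36}; 2+H={2,7,12,17,22,27,32,37}; 3+H={3,8,13,18,23,28,33,38}; 4+H={4,9,14,19,24,29,34,39}


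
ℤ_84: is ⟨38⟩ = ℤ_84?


g generates ℤ_n iff gcd(g, n) = 1
gcd(38, 84) = 2
Since gcd = 2 ≠ 1, ⟨38⟩ has order 42 < 84, so 38 is not a generator.

No, 38 does not generate ℤ_84


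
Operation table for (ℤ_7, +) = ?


Elements: {0, 1, 2, 3, 4, 5, 6}
Operation: addition mod 7
Entry (a, b) = (a + b) mod 7

Cayley table:
  | 0 | 1 | 2 | 3 | 4 | 5 | 6
0 | 0 | 1 | 2 | 3 | 4 | 5 | 6
1 | 1 | 2 | 3 | 4 | 5 | 6 | 0
2 | 2 | 3 | 4 | 5 | 6 | 0 | 1
3 | 3 | 4 | 5 | 6 | 0 | 1 | 2
4 | 4 | 5 | 6 | 0 | 1 | 2 | 3
5 | 5 | 6 | 0 | 1 | 2 | 3 | 4
6 | 6 | 0 | 1 | 2 | 3 | 4 | 5


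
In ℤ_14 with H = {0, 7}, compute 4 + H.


4 + H = {4 + h (mod 14) : h ∈ H}
4+0=4, 4+7=11

4 + H = {4, 11}


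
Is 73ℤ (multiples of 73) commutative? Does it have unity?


73ℤ is a commutative ring under +,× but has no multiplicative identity (1 ∉ 73ℤ); it has no zero divisors, but without unity it is not an integral domain
Commutative: Yes
Integral domain: No
Has unity: No

73ℤ (multiples of 73): Commutative=Yes, Unity=No


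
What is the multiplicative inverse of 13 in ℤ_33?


Use the extended Euclidean algorithm to write 1 = 13·s + 33·t; then s mod 33 is the inverse.
Euclidean algorithm:
  13 = 0·33 + 13
  33 = 2·13 + 7
  13 = 1·7 + 6
  7 = 1·6 + 1
  6 = 6·1 + 0
gcd(13,33) = 1
Back-substitution gives: 13·(-5) + 33·(2) = 1
So 13⁻¹ ≡ -5 ≡ 28 (mod 33)
Check: 13 × 28 = 364 ≡ 1 (mod 33) ✓

13⁻¹ ≡ 28 (mod 33)


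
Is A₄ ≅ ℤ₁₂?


Comparing A₄ and ℤ₁₂:
A₄ is non-abelian, ℤ₁₂ is abelian

No, A₄ ≇ ℤ₁₂


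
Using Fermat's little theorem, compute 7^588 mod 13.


Fermat's little theorem: if p is prime and gcd(a,p)=1, then a^(p-1) ≡ 1 (mod p)
p = 13 is prime, gcd(7,13) = 1
Reduce exponent: 588 mod 12 = 0
So 7^588 ≡ 7^0 (mod 13)
7^0 = 1

7^588 ≡ 1 (mod 13)


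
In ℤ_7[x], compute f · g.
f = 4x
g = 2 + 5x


Expand and collect like terms; reduce coefficients mod 7:
x^0: 0·2 = 0 ≡ 0 (mod 7)
x^1: 0·5 + 4·2 = 8 ≡ 1 (mod 7)
x^2: 4·5 = 20 ≡ 6 (mod 7)
Result: x + 6x^2

f · g = x + 6x^2


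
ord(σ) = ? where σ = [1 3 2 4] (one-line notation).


Cycle decomposition: (2 3)
Cycle lengths: 2
Order = lcm(2) = 2

ord(σ) = 2


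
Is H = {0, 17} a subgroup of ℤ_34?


Subgroup test for H = {0, 17} in (ℤ_34, +):
(1) 0 ∈ H? Yes
(2) Closure: for all a,b ∈ H, (a+b) mod 34 ∈ H? Yes
(3) Inverses: for all a ∈ H, -a mod 34 ∈ H? Yes

Yes, H is a subgroup of ℤ_34


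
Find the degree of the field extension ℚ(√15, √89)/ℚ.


[ℚ(√15,√89):ℚ] = [ℚ(√15,√89):ℚ(√15)]·[ℚ(√15):ℚ] = 2·2 = 4

[ℚ(√15, √89)/ℚ] = 4


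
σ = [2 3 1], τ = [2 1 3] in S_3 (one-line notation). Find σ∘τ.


σ∘τ: apply τ first, then σ
1 →τ 2 →σ 3
2 →τ 1 →σ 2
3 →τ 3 →σ 1

σ∘τ = [3 2 1]


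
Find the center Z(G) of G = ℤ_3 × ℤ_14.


Z(G) = {g ∈ G | gx = xg for all x ∈ G}
Direct product of abelian groups is abelian, so Z(G) = G

Z(ℤ_3 × ℤ_14) = ℤ_3 × ℤ_14


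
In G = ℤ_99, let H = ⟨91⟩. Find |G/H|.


|⟨91⟩| = n / gcd(91, 99) = 99 / 1 = 99
H is normal (ℤ_99 is abelian).
|G/H| = |G| / |H| = 99 / 99 = 1

|G/H| = 1


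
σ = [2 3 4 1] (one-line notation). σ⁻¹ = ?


To find σ⁻¹, swap domain and range:
σ(1) = 2 → σ⁻¹(2) = 1
σ(2) = 3 → σ⁻¹(3) = 2
σ(3) = 4 → σ⁻¹(4) = 3
σ(4) = 1 → σ⁻¹(1) = 4

σ⁻¹ = [4 1 2 3]


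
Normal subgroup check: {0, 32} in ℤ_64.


H = {0, 32} in ℤ_64
ℤ_64 is abelian; every subgroup of an abelian group is normal

Yes, normal subgroup


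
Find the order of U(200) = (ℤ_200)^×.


U(n) is the group of units mod n; |U(n)| = φ(n)
|U(200)| = φ(200) = 80

|U(200) = (ℤ_200)^×| = 80


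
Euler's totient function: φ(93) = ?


Factor n: 93 = 3 × 31
φ(n) = n · ∏(1 - 1/p) over distinct primes p | n
φ(93) = 93 · (1 - 1/3) · (1 - 1/31) = 60

φ(93) = 60


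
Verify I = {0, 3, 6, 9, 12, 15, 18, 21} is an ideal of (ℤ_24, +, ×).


Check ideal conditions for I = {0, 3, 6, 9, 12, 15, 18, 21} in ℤ_24:
(1) I is an additive subgroup? Yes
(2) For r ∈ ℤ_24 and a ∈ I: r·a ∈ I? Yes

Yes, I is an ideal of ℤ_24


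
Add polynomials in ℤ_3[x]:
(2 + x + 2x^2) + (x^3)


Add coefficients mod 3:
x^0: 2 + 0 = 2 (mod 3)
x^1: 1 + 0 = 1 (mod 3)
x^2: 2 + 0 = 2 (mod 3)
x^3: 0 + 1 = 1 (mod 3)
Result: 2 + x + 2x^2 + x^3

f + g = 2 + x + 2x^2 + x^3


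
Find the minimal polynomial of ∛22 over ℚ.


∛22 satisfies x³ - 22 = 0, irreducible over ℚ (no rational root; 22 is not a perfect cube)

Minimal polynomial: x³ - 22


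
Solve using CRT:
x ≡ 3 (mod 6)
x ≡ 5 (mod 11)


m₁ = 6, m₂ = 11, gcd = 1, so CRT applies. M = m₁·m₂ = 66
Let M₁ = M/m₁ = 11, M₂ = M/m₂ = 6
Find y₁ ≡ M₁⁻¹ (mod m₁): 11⁻¹ ≡ 5 (mod 6)
Find y₂ ≡ M₂⁻¹ (mod m₂): 6⁻¹ ≡ 2 (mod 11)
x = a₁·M₁·y₁ + a₂·M₂·y₂ = 3·11·5 + 5·6·2 = 225
Reduce mod 66: x ≡ 27
Check: 27 mod 6 = 3 ✓, 27 mod 11 = 5 ✓

x ≡ 27 (mod 66)


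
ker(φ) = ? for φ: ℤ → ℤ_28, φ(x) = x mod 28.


Kernel = preimage of identity
ker(φ) = {x ∈ ℤ : x ≡ 0 (mod 28)} = 28ℤ = {0, ±28, ±56, ...}

ker(φ) = 28ℤ


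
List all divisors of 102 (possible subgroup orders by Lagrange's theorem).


Lagrange's theorem: |H| divides |G|
|G| = 102
Divisors of 102: 1, 2, 3, 6, 17, 34, 51, 102

Possible subgroup orders: {1, 2, 3, 6, 17, 34, 51, 102}


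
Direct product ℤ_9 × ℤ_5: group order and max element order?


|ℤ_9 × ℤ_5| = 9 × 5 = 45
Max element order = lcm(9,5) = 45
Cyclic? Yes (gcd=1)

|ℤ_9×ℤ_5| = 45, max element order = 45


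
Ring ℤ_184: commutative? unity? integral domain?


ℤ_184 is a commutative ring with unity 1; 184 = 2×92 is composite, so 2·92 ≡ 0 gives zero divisors (not an integral domain)
Commutative: Yes
Integral domain: No
Has unity: Yes

ℤ_184: Commutative=Yes, Unity=Yes


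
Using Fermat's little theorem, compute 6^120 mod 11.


Fermat's little theorem: if p is prime and gcd(a,p)=1, then a^(p-1) ≡ 1 (mod p)
p = 11 is prime, gcd(6,11) = 1
Reduce exponent: 120 mod 10 = 0
So 6^120 ≡ 6^0 (mod 11)
6^0 = 1

6^120 ≡ 1 (mod 11)


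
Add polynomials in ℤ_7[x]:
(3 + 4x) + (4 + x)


Add coefficients mod 7:
x^0: 3 + 4 = 0 (mod 7)
x^1: 4 + 1 = 5 (mod 7)
Result: 5x

f + g = 5x


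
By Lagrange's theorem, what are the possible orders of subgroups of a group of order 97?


Lagrange's theorem: |H| divides |G|
|G| = 97
Divisors of 97: 1, 97

Possible subgroup orders: {1, 97}


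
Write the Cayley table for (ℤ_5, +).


Elements: {0, 1, 2, 3, 4}
Operation: addition mod 5
Entry (a, b) = (a + b) mod 5

Cayley table:
  | 0 | 1 | 2 | 3 | 4
0 | 0 | 1 | 2 | 3 | 4
1 | 1 | 2 | 3 | 4 | 0
2 | 2 | 3 | 4 | 0 | 1
3 | 3 | 4 | 0 | 1 | 2
4 | 4 | 0 | 1 | 2 | 3


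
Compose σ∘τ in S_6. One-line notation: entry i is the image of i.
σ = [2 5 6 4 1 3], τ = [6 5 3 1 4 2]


σ∘τ: apply τ first, then σ
1 →τ 6 →σ 3
2 →τ 5 →σ 1
3 →τ 3 →σ 6
4 →τ 1 →σ 2
5 →τ 4 →σ 4
6 →τ 2 →σ 5

σ∘τ = [3 1 6 2 4 5]


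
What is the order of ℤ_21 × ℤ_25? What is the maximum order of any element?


|ℤ_21 × ℤ_25| = 21 × 25 = 525
Max element order = lcm(21,25) = 525
Cyclic? Yes (gcd=1)

|ℤ_21×ℤ_25| = 525, max element order = 525


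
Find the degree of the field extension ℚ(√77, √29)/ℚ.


[ℚ(√77,√29):ℚ] = [ℚ(√77,√29):ℚ(√77)]·[ℚ(√77):ℚ] = 2·2 = 4

[ℚ(√77, √29)/ℚ] = 4


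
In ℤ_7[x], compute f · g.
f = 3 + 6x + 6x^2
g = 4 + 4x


Expand and collect like terms; reduce coefficients mod 7:
x^0: 3·4 = 12 ≡ 5 (mod 7)
x^1: 3·4 + 6·4 = 36 ≡ 1 (mod 7)
x^2: 6·4 + 6·4 = 48 ≡ 6 (mod 7)
x^3: 6·4 = 24 ≡ 3 (mod 7)
Result: 5 + x + 6x^2 + 3x^3

f · g = 5 + x + 6x^2 + 3x^3


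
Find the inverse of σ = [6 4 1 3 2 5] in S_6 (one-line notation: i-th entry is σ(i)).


To find σ⁻¹, swap domain and range:
σ(1) = 6 → σ⁻¹(6) = 1
σ(2) = 4 → σ⁻¹(4) = 2
σ(3) = 1 → σ⁻¹(1) = 3
σ(4) = 3 → σ⁻¹(3) = 4
σ(5) = 2 → σ⁻¹(2) = 5
σ(6) = 5 → σ⁻¹(5) = 6

σ⁻¹ = [3 5 4 2 6 1]


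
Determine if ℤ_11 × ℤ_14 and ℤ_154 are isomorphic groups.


Comparing ℤ_11 × ℤ_14 and ℤ_154:
gcd(11,14) = 1, so ℤ_11 × ℤ_14 ≅ ℤ_154 (CRT)

Yes, ℤ_11 × ℤ_14 ≅ ℤ_154


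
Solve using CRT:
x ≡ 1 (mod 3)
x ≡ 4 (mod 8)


m₁ = 3, m₂ = 8, gcd = 1, so CRT applies. M = m₁·m₂ = 24
Let M₁ = M/m₁ = 8, M₂ = M/m₂ = 3
Find y₁ ≡ M₁⁻¹ (mod m₁): 8⁻¹ ≡ 2 (mod 3)
Find y₂ ≡ M₂⁻¹ (mod m₂): 3⁻¹ ≡ 3 (mod 8)
x = a₁·M₁·y₁ + a₂·M₂·y₂ = 1·8·2 + 4·3·3 = 52
Reduce mod 24: x ≡ 4
Check: 4 mod 3 = 1 ✓, 4 mod 8 = 4 ✓

x ≡ 4 (mod 24)


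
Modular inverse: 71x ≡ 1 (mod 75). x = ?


Use the extended Euclidean algorithm to write 1 = 71·s + 75·t; then s mod 75 is the inverse.
Euclidean algorithm:
  71 = 0·75 + 71
  75 = 1·71 + 4
  71 = 17·4 + 3
  4 = 1·3 + 1
  3 = 3·1 + 0
gcd(71,75) = 1
Back-substitution gives: 71·(-19) + 75·(18) = 1
So 71⁻¹ ≡ -19 ≡ 56 (mod 75)
Check: 71 × 56 = 3976 ≡ 1 (mod 75) ✓

71⁻¹ ≡ 56 (mod 75)


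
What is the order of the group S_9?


|S_n| = n! (number of permutations of n symbols)
|S_9| = 9! = 362880

|S_9| = 362880


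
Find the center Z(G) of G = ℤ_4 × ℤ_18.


Z(G) = {g ∈ G | gx = xg for all x ∈ G}
Direct product of abelian groups is abelian, so Z(G) = G

Z(ℤ_4 × ℤ_18) = ℤ_4 × ℤ_18


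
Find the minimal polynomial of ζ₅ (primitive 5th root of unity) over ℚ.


ζ₅ is a root of Φ₅(x) = x⁴ + x³ + x² + x + 1, irreducible over ℚ

Minimal polynomial: x⁴ + x³ + x² + x + 1


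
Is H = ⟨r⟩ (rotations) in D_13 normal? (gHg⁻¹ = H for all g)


H = ⟨r⟩ (rotations) in D_13
The rotation subgroup ⟨r⟩ has index 2 in D_13, so it is normal

Yes, normal subgroup


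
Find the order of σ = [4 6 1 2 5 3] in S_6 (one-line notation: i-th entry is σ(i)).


Cycle decomposition: (1 4 2 6 3)
Cycle lengths: 5
Order = lcm(5) = 5

ord(σ) = 5


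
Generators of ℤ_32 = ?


g generates ℤ_n iff gcd(g,n) = 1
Prime factors of 32: 2
Generators are g ∈ {1,...,31} not divisible by any of these primes.
Generators: {1, 3, 5, 7, 9, 11, 13, 15, 17, 19, 21, 23, 25, 27, 29, 31}
Number of generators = φ(32) = 16

Generators of ℤ_32 = {1, 3, 5, 7, 9, 11, 13, 15, 17, 19, 21, 23, 25, 27, 29, 31}


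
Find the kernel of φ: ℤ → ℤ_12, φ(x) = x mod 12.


Kernel = preimage of identity
ker(φ) = {x ∈ ℤ : x ≡ 0 (mod 12)} = 12ℤ = {0, ±12, ±24, ...}

ker(φ) = 12ℤ


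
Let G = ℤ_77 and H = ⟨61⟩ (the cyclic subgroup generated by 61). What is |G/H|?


|⟨61⟩| = n / gcd(61, 77) = 77 / 1 = 77
H is normal (ℤ_77 is abelian).
|G/H| = |G| / |H| = 77 / 77 = 1

|G/H| = 1


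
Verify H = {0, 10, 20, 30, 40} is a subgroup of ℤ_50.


Subgroup test for H = {0, 10, 20, 30, 40} in (ℤ_50, +):
(1) 0 ∈ H? Yes
(2) Closure: for all a,b ∈ H, (a+b) mod 50 ∈ H? Yes
(3) Inverses: for all a ∈ H, -a mod 50 ∈ H? Yes

Yes, H is a subgroup of ℤ_50


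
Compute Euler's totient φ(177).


Factor n: 177 = 3 × 59
φ(n) = n · ∏(1 - 1/p) over distinct primes p | n
φ(177) = 177 · (1 - 1/3) · (1 - 1/59) = 116

φ(177) = 116


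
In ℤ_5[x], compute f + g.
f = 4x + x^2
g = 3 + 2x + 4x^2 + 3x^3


Add coefficients mod 5:
x^0: 0 + 3 = 3 (mod 5)
x^1: 4 + 2 = 1 (mod 5)
x^2: 1 + 4 = 0 (mod 5)
x^3: 0 + 3 = 3 (mod 5)
Result: 3 + x + 3x^3

f + g = 3 + x + 3x^3


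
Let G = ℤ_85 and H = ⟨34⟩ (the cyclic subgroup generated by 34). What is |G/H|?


|⟨34⟩| = n / gcd(34, 85) = 85 / 17 = 5
H is normal (ℤ_85 is abelian).
|G/H| = |G| / |H| = 85 / 5 = 17

|G/H| = 17


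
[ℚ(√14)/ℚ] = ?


√14 has minimal polynomial x² - 14 (irreducible over ℚ since 14 is squarefree)

[ℚ(√14)/ℚ] = 2


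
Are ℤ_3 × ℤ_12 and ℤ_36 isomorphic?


Comparing ℤ_3 × ℤ_12 and ℤ_36:
gcd(3,12) = 3 ≠ 1. Max element order in ℤ_3×ℤ_12 is lcm(3,12) = 12 < 36, so it has no element of order 36

No, ℤ_3 × ℤ_12 ≇ ℤ_36


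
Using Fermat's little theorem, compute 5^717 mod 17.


Fermat's little theorem: if p is prime and gcd(a,p)=1, then a^(p-1) ≡ 1 (mod p)
p = 17 is prime, gcd(5,17) = 1
Reduce exponent: 717 mod 16 = 13
So 5^717 ≡ 5^13 (mod 17)
5^13 mod 17 = 3

5^717 ≡ 3 (mod 17)


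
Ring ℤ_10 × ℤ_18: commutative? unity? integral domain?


Direct product ring; commutative with unity (1,1); but (1,0)·(0,1) = (0,0) gives zero divisors, so not an integral domain
Commutative: Yes
Integral domain: No
Has unity: Yes

ℤ_10 × ℤ_18: Commutative=Yes, Unity=Yes


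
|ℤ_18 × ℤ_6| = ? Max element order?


|ℤ_18 × ℤ_6| = 18 × 6 = 108
Max element order = lcm(18,6) = 18
Cyclic? No (gcd=6)

|ℤ_18×ℤ_6| = 108, max element order = 18


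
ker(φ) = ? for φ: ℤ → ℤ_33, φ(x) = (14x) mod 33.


Kernel = preimage of identity
ker(φ) = {x ∈ ℤ : 14x ≡ 0 (mod 33)}. gcd(14,33) = 1, so 14x ≡ 0 (mod 33) ⟺ x ≡ 0 (mod 33/1 = 33). Hence ker(φ) = 33ℤ

ker(φ) = 33ℤ


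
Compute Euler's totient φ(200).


Factor n: 200 = 2^3 × 5^2
φ(n) = n · ∏(1 - 1/p) over distinct primes p | n
φ(200) = 200 · (1 - 1/2) · (1 - 1/5) = 80

φ(200) = 80


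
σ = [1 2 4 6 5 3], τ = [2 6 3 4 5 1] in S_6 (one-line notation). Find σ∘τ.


σ∘τ: apply τ first, then σ
1 →τ 2 →σ 2
2 →τ 6 →σ 3
3 →τ 3 →σ 4
4 →τ 4 →σ 6
5 →τ 5 →σ 5
6 →τ 1 →σ 1

σ∘τ = [2 3 4 6 5 1]


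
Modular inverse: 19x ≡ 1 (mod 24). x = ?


Use the extended Euclidean algorithm to write 1 = 19·s + 24·t; then s mod 24 is the inverse.
Euclidean algorithm:
  19 = 0·24 + 19
  24 = 1·19 + 5
  19 = 3·5 + 4
  5 = 1·4 + 1
  4 = 4·1 + 0
gcd(19,24) = 1
Back-substitution gives: 19·(-5) + 24·(4) = 1
So 19⁻¹ ≡ -5 ≡ 19 (mod 24)
Check: 19 × 19 = 361 ≡ 1 (mod 24) ✓

19⁻¹ ≡ 19 (mod 24)


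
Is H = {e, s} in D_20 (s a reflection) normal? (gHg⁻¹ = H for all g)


H = {e, s} in D_20 (s a reflection)
r·s·r⁻¹ = sr⁻² ≠ s for n ≥ 3, so {e, s} is not closed under conjugation

No, not a normal subgroup


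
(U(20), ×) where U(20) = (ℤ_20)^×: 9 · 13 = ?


Operation: multiplication mod 20
9 · 13 = (a × b) mod 20 with a = 9, b = 13

9 · 13 = 17


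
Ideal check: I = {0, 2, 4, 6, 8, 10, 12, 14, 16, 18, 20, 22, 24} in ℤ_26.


Check ideal conditions for I = {0, 2, 4, 6, 8, 10, 12, 14, 16, 18, 20, 22, 24} in ℤ_26:
(1) I is an additive subgroup? Yes
(2) For r ∈ ℤ_26 and a ∈ I: r·a ∈ I? Yes

Yes, I is an ideal of ℤ_26


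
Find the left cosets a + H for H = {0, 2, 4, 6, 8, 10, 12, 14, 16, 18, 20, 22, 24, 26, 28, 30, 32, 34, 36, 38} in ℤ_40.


H = {0, 2, 4, 6, 8, 10, 12, 14, 16, 18, 20, 22, 24, 26, 28, 30, 32, 34, 36, 38}, |H| = 20
Number of cosets = |G|/|H| = 40/20 = 2
0 + H = {0, 2, 4, 6, 8, 10, 12, 14, 16, 18, 20, 22, 24, 26, 28, 30, 32, 34, 36, 38}
1 + H = {1, 3, 5, 7, 9, 11, 13, 15, 17, 19, 21, 23, 25, 27, 29, 31, 33, 35, 37, 39}

Cosets: 0+H={0,2,4,6,8,10,12,14,16,18,20,22,24,26,28,30,32,34,36,38}; 1+H={1,3,5,7,9,11,13,15,17,19,21,23,25,27,29,31,33,35,37,39}


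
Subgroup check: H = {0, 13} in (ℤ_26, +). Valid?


Subgroup test for H = {0, 13} in (ℤ_26, +):
(1) 0 ∈ H? Yes
(2) Closure: for all a,b ∈ H, (a+b) mod 26 ∈ H? Yes
(3) Inverses: for all a ∈ H, -a mod 26 ∈ H? Yes

Yes, H is a subgroup of ℤ_26


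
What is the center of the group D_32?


Z(G) = {g ∈ G | gx = xg for all x ∈ G}
For even n, Z(D_n) = {e, r^(n/2)}: the 180° rotation r^16 commutes with every reflection and rotation

Z(D_32) = {e, r^16}


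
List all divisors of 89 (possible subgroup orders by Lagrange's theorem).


Lagrange's theorem: |H| divides |G|
|G| = 89
Divisors of 89: 1, 89

Possible subgroup orders: {1, 89}


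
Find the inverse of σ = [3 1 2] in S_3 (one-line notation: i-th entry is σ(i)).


To find σ⁻¹, swap domain and range:
σ(1) = 3 → σ⁻¹(3) = 1
σ(2) = 1 → σ⁻¹(1) = 2
σ(3) = 2 → σ⁻¹(2) = 3

σ⁻¹ = [2 3 1]


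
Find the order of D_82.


|D_n| = 2n (n rotations and n reflections)
|D_82| = 2×82 = 164

|D_82| = 164


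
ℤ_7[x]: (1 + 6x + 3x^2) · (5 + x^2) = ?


Expand and collect like terms; reduce coefficients mod 7:
x^0: 1·5 = 5 ≡ 5 (mod 7)
x^1: 1·0 + 6·5 = 30 ≡ 2 (mod 7)
x^2: 1·1 + 6·0 + 3·5 = 16 ≡ 2 (mod 7)
x^3: 6·1 + 3·0 = 6 ≡ 6 (mod 7)
x^4: 3·1 = 3 ≡ 3 (mod 7)
Result: 5 + 2x + 2x^2 + 6x^3 + 3x^4

f · g = 5 + 2x + 2x^2 + 6x^3 + 3x^4


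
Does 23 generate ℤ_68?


g generates ℤ_n iff gcd(g, n) = 1
gcd(23, 68) = 1
Since gcd = 1, 23 is a generator.

Yes, 23 generates ℤ_68


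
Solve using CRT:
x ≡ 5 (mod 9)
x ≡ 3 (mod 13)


m₁ = 9, m₂ = 13, gcd = 1, so CRT applies. M = m₁·m₂ = 117
Let M₁ = M/m₁ = 13, M₂ = M/m₂ = 9
Find y₁ ≡ M₁⁻¹ (mod m₁): 13⁻¹ ≡ 7 (mod 9)
Find y₂ ≡ M₂⁻¹ (mod m₂): 9⁻¹ ≡ 3 (mod 13)
x = a₁·M₁·y₁ + a₂·M₂·y₂ = 5·13·7 + 3·9·3 = 536
Reduce mod 117: x ≡ 68
Check: 68 mod 9 = 5 ✓, 68 mod 13 = 3 ✓

x ≡ 68 (mod 117)


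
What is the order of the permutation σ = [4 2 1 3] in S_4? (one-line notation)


Cycle decomposition: (1 4 3)
Cycle lengths: 3
Order = lcm(3) = 3

ord(σ) = 3


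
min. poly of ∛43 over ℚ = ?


∛43 satisfies x³ - 43 = 0, irreducible over ℚ (no rational root; 43 is not a perfect cube)

Minimal polynomial: x³ - 43


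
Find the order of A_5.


|A_n| = n!/2 (even permutations)
|A_5| = 5!/2 = 120/2 = 60

|A_5| = 60


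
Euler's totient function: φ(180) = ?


Factor n: 180 = 2^2 × 3^2 × 5
φ(n) = n · ∏(1 - 1/p) over distinct primes p | n
φ(180) = 180 · (1 - 1/2) · (1 - 1/3) · (1 - 1/5) = 48

φ(180) = 48


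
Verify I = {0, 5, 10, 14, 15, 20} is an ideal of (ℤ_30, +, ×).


Check ideal conditions for I = {0, 5, 10, 14, 15, 20} in ℤ_30:
(1) I is an additive subgroup? No
(2) For r ∈ ℤ_30 and a ∈ I: r·a ∈ I? No  [counterexample: r=2, a=14, r·a mod 30 = 28 ∉ I]

No, I is not an ideal of ℤ_30


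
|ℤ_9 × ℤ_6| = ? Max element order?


|ℤ_9 × ℤ_6| = 9 × 6 = 54
Max element order = lcm(9,6) = 18
Cyclic? No (gcd=3)

|ℤ_9×ℤ_6| = 54, max element order = 18


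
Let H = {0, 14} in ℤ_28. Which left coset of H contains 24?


24 + H = {24 + h (mod 28) : h ∈ H}
24+0=24, 24+14=10
24 + H = {10, 24} = 10 + H

24 + H = {10, 24}


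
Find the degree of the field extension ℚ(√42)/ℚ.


√42 has minimal polynomial x² - 42 (irreducible over ℚ since 42 is squarefree)

[ℚ(√42)/ℚ] = 2


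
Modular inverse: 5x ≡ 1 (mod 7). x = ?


Use the extended Euclidean algorithm to write 1 = 5·s + 7·t; then s mod 7 is the inverse.
Euclidean algorithm:
  5 = 0·7 + 5
  7 = 1·5 + 2
  5 = 2·2 + 1
  2 = 2·1 + 0
gcd(5,7) = 1
Back-substitution gives: 5·(3) + 7·(-2) = 1
So 5⁻¹ ≡ 3 ≡ 3 (mod 7)
Check: 5 × 3 = 15 ≡ 1 (mod 7) ✓

5⁻¹ ≡ 3 (mod 7)


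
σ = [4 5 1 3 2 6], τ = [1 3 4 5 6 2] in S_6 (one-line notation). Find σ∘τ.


σ∘τ: apply τ first, then σ
1 →τ 1 →σ 4
2 →τ 3 →σ 1
3 →τ 4 →σ 3
4 →τ 5 →σ 2
5 →τ 6 →σ 6
6 →τ 2 →σ 5

σ∘τ = [4 1 3 2 6 5]


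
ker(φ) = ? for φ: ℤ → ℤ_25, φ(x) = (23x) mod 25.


Kernel = preimage of identity
ker(φ) = {x ∈ ℤ : 23x ≡ 0 (mod 25)}. gcd(23,25) = 1, so 23x ≡ 0 (mod 25) ⟺ x ≡ 0 (mod 25/1 = 25). Hence ker(φ) = 25ℤ

ker(φ) = 25ℤ


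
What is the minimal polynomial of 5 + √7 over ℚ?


Let α = 5 + √7. Then α - 5 = √7, so (α - 5)² = 7, giving α² - 10α + 18 = 0. Degree 2 and α ∉ ℚ, so this is the minimal polynomial.

Minimal polynomial: x² - 10x + 18


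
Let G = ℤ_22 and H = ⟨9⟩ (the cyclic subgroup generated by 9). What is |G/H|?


|⟨9⟩| = n / gcd(9, 22) = 22 / 1 = 22
H is normal (ℤ_22 is abelian).
|G/H| = |G| / |H| = 22 / 22 = 1

|G/H| = 1


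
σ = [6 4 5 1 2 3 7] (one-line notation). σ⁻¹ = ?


To find σ⁻¹, swap domain and range:
σ(1) = 6 → σ⁻¹(6) = 1
σ(2) = 4 → σ⁻¹(4) = 2
σ(3) = 5 → σ⁻¹(5) = 3
σ(4) = 1 → σ⁻¹(1) = 4
σ(5) = 2 → σ⁻¹(2) = 5
σ(6) = 3 → σ⁻¹(3) = 6
σ(7) = 7 → σ⁻¹(7) = 7

σ⁻¹ = [4 5 6 2 3 1 7]


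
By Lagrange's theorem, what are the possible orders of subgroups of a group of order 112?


Lagrange's theorem: |H| divides |G|
|G| = 112
Divisors of 112: 1, 2, 4, 7, 8, 14, 16, 28, 56, 112

Possible subgroup orders: {1, 2, 4, 7, 8, 14, 16, 28, 56, 112}


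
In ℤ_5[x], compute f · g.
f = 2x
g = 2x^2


Expand and collect like terms; reduce coefficients mod 5:
x^0: 0·0 = 0 ≡ 0 (mod 5)
x^1: 0·0 + 2·0 = 0 ≡ 0 (mod 5)
x^2: 0·2 + 2·0 = 0 ≡ 0 (mod 5)
x^3: 2·2 = 4 ≡ 4 (mod 5)
Result: 4x^3

f · g = 4x^3


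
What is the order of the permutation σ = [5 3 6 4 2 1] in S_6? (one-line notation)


Cycle decomposition: (1 5 2 3 6)
Cycle lengths: 5
Order = lcm(5) = 5

ord(σ) = 5


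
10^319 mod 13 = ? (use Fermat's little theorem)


Fermat's little theorem: if p is prime and gcd(a,p)=1, then a^(p-1) ≡ 1 (mod p)
p = 13 is prime, gcd(10,13) = 1
Reduce exponent: 319 mod 12 = 7
So 10^319 ≡ 10^7 (mod 13)
10^7 mod 13 = 10

10^319 ≡ 10 (mod 13)


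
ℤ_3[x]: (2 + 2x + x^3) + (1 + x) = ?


Add coefficients mod 3:
x^0: 2 + 1 = 0 (mod 3)
x^1: 2 + 1 = 0 (mod 3)
x^2: 0 + 0 = 0 (mod 3)
x^3: 1 + 0 = 1 (mod 3)
Result: x^3

f + g = x^3


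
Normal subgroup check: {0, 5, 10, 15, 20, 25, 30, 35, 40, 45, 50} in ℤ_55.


H = {0, 5, 10, 15, 20, 25, 30, 35, 40, 45, 50} in ℤ_55
ℤ_55 is abelian; every subgroup of an abelian group is normal

Yes, normal subgroup


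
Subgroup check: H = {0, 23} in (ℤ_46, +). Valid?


Subgroup test for H = {0, 23} in (ℤ_46, +):
(1) 0 ∈ H? Yes
(2) Closure: for all a,b ∈ H, (a+b) mod 46 ∈ H? Yes
(3) Inverses: for all a ∈ H, -a mod 46 ∈ H? Yes

Yes, H is a subgroup of ℤ_46


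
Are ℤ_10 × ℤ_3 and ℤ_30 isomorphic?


Comparing ℤ_10 × ℤ_3 and ℤ_30:
gcd(10,3) = 1, so ℤ_10 × ℤ_3 ≅ ℤ_30 (CRT)

Yes, ℤ_10 × ℤ_3 ≅ ℤ_30


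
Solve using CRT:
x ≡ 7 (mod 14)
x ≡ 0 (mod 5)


m₁ = 14, m₂ = 5, gcd = 1, so CRT applies. M = m₁·m₂ = 70
Let M₁ = M/m₁ = 5, M₂ = M/m₂ = 14
Find y₁ ≡ M₁⁻¹ (mod m₁): 5⁻¹ ≡ 3 (mod 14)
Find y₂ ≡ M₂⁻¹ (mod m₂): 14⁻¹ ≡ 4 (mod 5)
x = a₁·M₁·y₁ + a₂·M₂·y₂ = 7·5·3 + 0·14·4 = 105
Reduce mod 70: x ≡ 35
Check: 35 mod 14 = 7 ✓, 35 mod 5 = 0 ✓

x ≡ 35 (mod 70)


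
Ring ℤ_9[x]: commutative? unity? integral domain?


ℤ_9 has zero divisors (3·3 ≡ 0), and these lift to constant zero divisors in ℤ_9[x]; so not an integral domain
Commutative: Yes
Integral domain: No
Has unity: Yes

ℤ_9[x]: Commutative=Yes, Unity=Yes


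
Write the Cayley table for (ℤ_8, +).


Elements: {0, 1, 2, 3, 4, 5, 6, 7}
Operation: addition mod 8
Entry (a, b) = (a + b) mod 8

Cayley table:
  | 0 | 1 | 2 | 3 | 4 | 5 | 6 | 7
0 | 0 | 1 | 2 | 3 | 4 | 5 | 6 | 7
1 | 1 | 2 | 3 | 4 | 5 | 6 | 7 | 0
2 | 2 | 3 | 4 | 5 | 6 | 7 | 0 | 1
3 | 3 | 4 | 5 | 6 | 7 | 0 | 1 | 2
4 | 4 | 5 | 6 | 7 | 0 | 1 | 2 | 3
5 | 5 | 6 | 7 | 0 | 1 | 2 | 3 | 4
6 | 6 | 7 | 0 | 1 | 2 | 3 | 4 | 5
7 | 7 | 0 | 1 | 2 | 3 | 4 | 5 | 6


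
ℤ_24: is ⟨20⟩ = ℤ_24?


g generates ℤ_n iff gcd(g, n) = 1
gcd(20, 24) = 4
Since gcd = 4 ≠ 1, ⟨20⟩ has order 6 < 24, so 20 is not a generator.

No, 20 does not generate ℤ_24


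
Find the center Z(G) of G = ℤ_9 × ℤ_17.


Z(G) = {g ∈ G | gx = xg for all x ∈ G}
Direct product of abelian groups is abelian, so Z(G) = G

Z(ℤ_9 × ℤ_17) = ℤ_9 × ℤ_17


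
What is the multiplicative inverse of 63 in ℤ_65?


Use the extended Euclidean algorithm to write 1 = 63·s + 65·t; then s mod 65 is the inverse.
Euclidean algorithm:
  63 = 0·65 + 63
  65 = 1·63 + 2
  63 = 31·2 + 1
  2 = 2·1 + 0
gcd(63,65) = 1
Back-substitution gives: 63·(32) + 65·(-31) = 1
So 63⁻¹ ≡ 32 ≡ 32 (mod 65)
Check: 63 × 32 = 2016 ≡ 1 (mod 65) ✓

63⁻¹ ≡ 32 (mod 65)


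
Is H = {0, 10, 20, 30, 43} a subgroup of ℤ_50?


Subgroup test for H = {0, 10, 20, 30, 43} in (ℤ_50, +):
(1) 0 ∈ H? Yes
(2) Closure: for all a,b ∈ H, (a+b) mod 50 ∈ H? No  [counterexample: 10 + 30 = 40 ∉ H]
(3) Inverses: for all a ∈ H, -a mod 50 ∈ H? No

No, H is not a subgroup of ℤ_50


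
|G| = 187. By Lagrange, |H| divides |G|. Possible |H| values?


Lagrange's theorem: |H| divides |G|
|G| = 187
Divisors of 187: 1, 11, 17, 187

Possible subgroup orders: {1, 11, 17, 187}


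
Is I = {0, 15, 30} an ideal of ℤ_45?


Check ideal conditions for I = {0, 15, 30} in ℤ_45:
(1) I is an additive subgroup? Yes
(2) For r ∈ ℤ_45 and a ∈ I: r·a ∈ I? Yes

Yes, I is an ideal of ℤ_45


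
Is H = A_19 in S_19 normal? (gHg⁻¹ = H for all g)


H = A_19 in S_19
A_19 has index 2 in S_19, and every subgroup of index 2 is normal

Yes, normal subgroup


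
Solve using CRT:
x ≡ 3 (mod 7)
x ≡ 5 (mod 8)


m₁ = 7, m₂ = 8, gcd = 1, so CRT applies. M = m₁·m₂ = 56
Let M₁ = M/m₁ = 8, M₂ = M/m₂ = 7
Find y₁ ≡ M₁⁻¹ (mod m₁): 8⁻¹ ≡ 1 (mod 7)
Find y₂ ≡ M₂⁻¹ (mod m₂): 7⁻¹ ≡ 7 (mod 8)
x = a₁·M₁·y₁ + a₂·M₂·y₂ = 3·8·1 + 5·7·7 = 269
Reduce mod 56: x ≡ 45
Check: 45 mod 7 = 3 ✓, 45 mod 8 = 5 ✓

x ≡ 45 (mod 56)


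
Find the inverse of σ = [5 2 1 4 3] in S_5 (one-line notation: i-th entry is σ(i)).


To find σ⁻¹, swap domain and range:
σ(1) = 5 → σ⁻¹(5) = 1
σ(2) = 2 → σ⁻¹(2) = 2
σ(3) = 1 → σ⁻¹(1) = 3
σ(4) = 4 → σ⁻¹(4) = 4
σ(5) = 3 → σ⁻¹(3) = 5

σ⁻¹ = [3 2 5 4 1]


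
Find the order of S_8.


|S_n| = n! (number of permutations of n symbols)
|S_8| = 8! = 40320

|S_8| = 40320


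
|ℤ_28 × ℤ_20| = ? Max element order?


|ℤ_28 × ℤ_20| = 28 × 20 = 560
Max element order = lcm(28,20) = 140
Cyclic? No (gcd=4)

|ℤ_28×ℤ_20| = 560, max element order = 140


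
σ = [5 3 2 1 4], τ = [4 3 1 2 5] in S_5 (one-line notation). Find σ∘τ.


σ∘τ: apply τ first, then σ
1 →τ 4 →σ 1
2 →τ 3 →σ 2
3 →τ 1 →σ 5
4 →τ 2 →σ 3
5 →τ 5 →σ 4

σ∘τ = [1 2 5 3 4]


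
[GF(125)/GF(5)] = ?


GF(125) = GF(5^3), so the extension degree is 3

[GF(125)/GF(5)] = 3


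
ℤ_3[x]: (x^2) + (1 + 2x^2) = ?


Add coefficients mod 3:
x^0: 0 + 1 = 1 (mod 3)
x^1: 0 + 0 = 0 (mod 3)
x^2: 1 + 2 = 0 (mod 3)
Result: 1

f + g = 1


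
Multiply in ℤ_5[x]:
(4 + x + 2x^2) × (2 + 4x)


Expand and collect like terms; reduce coefficients mod 5:
x^0: 4·2 = 8 ≡ 3 (mod 5)
x^1: 4·4 + 1·2 = 18 ≡ 3 (mod 5)
x^2: 1·4 + 2·2 = 8 ≡ 3 (mod 5)
x^3: 2·4 = 8 ≡ 3 (mod 5)
Result: 3 + 3x + 3x^2 + 3x^3

f · g = 3 + 3x + 3x^2 + 3x^3


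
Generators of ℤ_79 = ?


g generates ℤ_n iff gcd(g,n) = 1
Prime factors of 79: 79
Generators are g ∈ {1,...,78} not divisible by any of these primes.
Generators: {1, 2, 3, 4, 5, 6, 7, 8, 9, 10, 11, 12, 13, 14, 15, 16, 17, 18, 19, 20, 21, 22, 23, 24, 25, 26, 27, 28, 29, 30, 31, 32, 33, 34, 35, 36, 37, 38, 39, 40, 41, 42, 43, 44, 45, 46, 47, 48, 49, 50, 51, 52, 53, 54, 55, 56, 57, 58, 59, 60, 61, 62, 63, 64, 65, 66, 67, 68, 69, 70, 71, 72, 73, 74, 75, 76, 77, 78}
Number of generators = φ(79) = 78

Generators of ℤ_79 = {1, 2, 3, 4, 5, 6, 7, 8, 9, 10, 11, 12, 13, 14, 15, 16, 17, 18, 19, 20, 21, 22, 23, 24, 25, 26, 27, 28, 29, 30, 31, 32, 33, 34, 35, 36, 37, 38, 39, 40, 41, 42, 43, 44, 45, 46, 47, 48, 49, 50, 51, 52, 53, 54, 55, 56, 57, 58, 59, 60, 61, 62, 63, 64, 65, 66, 67, 68, 69, 70, 71, 72, 73, 74, 75, 76, 77, 78}


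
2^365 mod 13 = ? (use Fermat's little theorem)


Fermat's little theorem: if p is prime and gcd(a,p)=1, then a^(p-1) ≡ 1 (mod p)
p = 13 is prime, gcd(2,13) = 1
Reduce exponent: 365 mod 12 = 5
So 2^365 ≡ 2^5 (mod 13)
2^5 mod 13 = 6

2^365 ≡ 6 (mod 13)


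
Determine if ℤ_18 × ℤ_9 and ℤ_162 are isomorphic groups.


Comparing ℤ_18 × ℤ_9 and ℤ_162:
gcd(18,9) = 9 ≠ 1. Max element order in ℤ_18×ℤ_9 is lcm(18,9) = 18 < 162, so it has no element of order 162

No, ℤ_18 × ℤ_9 ≇ ℤ_162


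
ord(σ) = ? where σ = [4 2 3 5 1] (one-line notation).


Cycle decomposition: (1 4 5)
Cycle lengths: 3
Order = lcm(3) = 3

ord(σ) = 3


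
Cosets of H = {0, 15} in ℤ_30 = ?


H = {0, 15}, |H| = 2
Number of cosets = |G|/|H| = 30/2 = 15
0 + H = {0, 15}
1 + H = {1, 16}
2 + H = {2, 17}
3 + H = {3, 18}
4 + H = {4, 19}
5 + H = {5, 20}
6 + H = {6, 21}
7 + H = {7, 22}
8 + H = {8, 23}
9 + H = {9, 24}
10 + H = {10, 25}
11 + H = {11, 26}
12 + H = {12, 27}
13 + H = {13, 28}
14 + H = {14, 29}

Cosets: 0+H={0,15}; 1+H={1,16}; 2+H={2,17}; 3+H={3,18}; 4+H={4,19}; 5+H={5,20}; 6+H={6,21}; 7+H={7,22}; 8+H={8,23}; 9+H={9,24}; 10+H={10,25}; 11+H={11,26}; 12+H={12,27}; 13+H={13,28}; 14+H={14,29}


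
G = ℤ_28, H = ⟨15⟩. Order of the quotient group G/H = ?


|⟨15⟩| = n / gcd(15, 28) = 28 / 1 = 28
H is normal (ℤ_28 is abelian).
|G/H| = |G| / |H| = 28 / 28 = 1

|G/H| = 1


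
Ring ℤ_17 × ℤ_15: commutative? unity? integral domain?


Direct product ring; commutative with unity (1,1); but (1,0)·(0,1) = (0,0) gives zero divisors, so not an integral domain
Commutative: Yes
Integral domain: No
Has unity: Yes

ℤ_17 × ℤ_15: Commutative=Yes, Unity=Yes


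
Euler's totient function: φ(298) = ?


Factor n: 298 = 2 × 149
φ(n) = n · ∏(1 - 1/p) over distinct primes p | n
φ(298) = 298 · (1 - 1/2) · (1 - 1/149) = 148

φ(298) = 148


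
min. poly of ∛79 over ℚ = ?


∛79 satisfies x³ - 79 = 0, irreducible over ℚ (no rational root; 79 is not a perfect cube)

Minimal polynomial: x³ - 79


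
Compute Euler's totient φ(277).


Factor n: 277 = 277
φ(n) = n · ∏(1 - 1/p) over distinct primes p | n
φ(277) = 277 · (1 - 1/277) = 276

φ(277) = 276


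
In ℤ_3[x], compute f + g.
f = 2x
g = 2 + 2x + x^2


Add coefficients mod 3:
x^0: 0 + 2 = 2 (mod 3)
x^1: 2 + 2 = 1 (mod 3)
x^2: 0 + 1 = 1 (mod 3)
Result: 2 + x + x^2

f + g = 2 + x + x^2


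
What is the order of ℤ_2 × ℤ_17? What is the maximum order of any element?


|ℤ_2 × ℤ_17| = 2 × 17 = 34
Max element order = lcm(2,17) = 34
Cyclic? Yes (gcd=1)

|ℤ_2×ℤ_17| = 34, max element order = 34


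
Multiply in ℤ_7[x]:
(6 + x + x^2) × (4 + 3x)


Expand and collect like terms; reduce coefficients mod 7:
x^0: 6·4 = 24 ≡ 3 (mod 7)
x^1: 6·3 + 1·4 = 22 ≡ 1 (mod 7)
x^2: 1·3 + 1·4 = 7 ≡ 0 (mod 7)
x^3: 1·3 = 3 ≡ 3 (mod 7)
Result: 3 + x + 3x^3

f · g = 3 + x + 3x^3


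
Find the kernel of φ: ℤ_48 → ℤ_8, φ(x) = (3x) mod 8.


Kernel = preimage of identity
ker(φ) = {x ∈ ℤ_48 : 3x ≡ 0 (mod 8)}. Since 8 | 48, φ is well-defined. The kernel is the cyclic subgroup ⟨8⟩ of ℤ_48 (order 6), i.e. {0, 8, 16, 24, 32, 40}

ker(φ) = {0, 8, 16, 24, 32, 40}


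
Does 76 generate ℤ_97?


g generates ℤ_n iff gcd(g, n) = 1
gcd(76, 97) = 1
Since gcd = 1, 76 is a generator.

Yes, 76 generates ℤ_97


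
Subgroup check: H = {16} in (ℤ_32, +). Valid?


Subgroup test for H = {16} in (ℤ_32, +):
(1) 0 ∈ H? No
(2) Closure: for all a,b ∈ H, (a+b) mod 32 ∈ H? No  [counterexample: 16 + 16 = 0 ∉ H]
(3) Inverses: for all a ∈ H, -a mod 32 ∈ H? Yes

No, H is not a subgroup of ℤ_32


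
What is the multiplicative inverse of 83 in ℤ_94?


Use the extended Euclidean algorithm to write 1 = 83·s + 94·t; then s mod 94 is the inverse.
Euclidean algorithm:
  83 = 0·94 + 83
  94 = 1·83 + 11
  83 = 7·11 + 6
  11 = 1·6 + 5
  6 = 1·5 + 1
  5 = 5·1 + 0
gcd(83,94) = 1
Back-substitution gives: 83·(17) + 94·(-15) = 1
So 83⁻¹ ≡ 17 ≡ 17 (mod 94)
Check: 83 × 17 = 1411 ≡ 1 (mod 94) ✓

83⁻¹ ≡ 17 (mod 94)


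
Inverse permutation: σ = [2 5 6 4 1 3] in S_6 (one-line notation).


To find σ⁻¹, swap domain and range:
σ(1) = 2 → σ⁻¹(2) = 1
σ(2) = 5 → σ⁻¹(5) = 2
σ(3) = 6 → σ⁻¹(6) = 3
σ(4) = 4 → σ⁻¹(4) = 4
σ(5) = 1 → σ⁻¹(1) = 5
σ(6) = 3 → σ⁻¹(3) = 6

σ⁻¹ = [5 1 6 4 2 3]


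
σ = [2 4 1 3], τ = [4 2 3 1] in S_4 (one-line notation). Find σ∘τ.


σ∘τ: apply τ first, then σ
1 →τ 4 →σ 3
2 →τ 2 →σ 4
3 →τ 3 →σ 1
4 →τ 1 →σ 2

σ∘τ = [3 4 1 2]


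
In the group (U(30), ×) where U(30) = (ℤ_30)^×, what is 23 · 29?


Operation: multiplication mod 30
23 · 29 = (a × b) mod 30 with a = 23, b = 29

23 · 29 = 7


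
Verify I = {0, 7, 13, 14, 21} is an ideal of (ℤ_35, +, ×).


Check ideal conditions for I = {0, 7, 13, 14, 21} in ℤ_35:
(1) I is an additive subgroup? No
(2) For r ∈ ℤ_35 and a ∈ I: r·a ∈ I? No  [counterexample: r=2, a=13, r·a mod 35 = 26 ∉ I]

No, I is not an ideal of ℤ_35


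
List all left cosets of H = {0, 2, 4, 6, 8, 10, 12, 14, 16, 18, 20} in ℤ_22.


H = {0, 2, 4, 6, 8, 10, 12, 14, 16, 18, 20}, |H| = 11
Number of cosets = |G|/|H| = 22/11 = 2
0 + H = {0, 2, 4, 6, 8, 10, 12, 14, 16, 18, 20}
1 + H = {1, 3, 5, 7, 9, 11, 13, 15, 17, 19, 21}

Cosets: 0+H={0,2,4,6,8,10,12,14,16,18,20}; 1+H={1,3,5,7,9,11,13,15,17,19,21}


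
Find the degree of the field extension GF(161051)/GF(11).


GF(161051) = GF(11^5), so the extension degree is 5

[GF(161051)/GF(11)] = 5


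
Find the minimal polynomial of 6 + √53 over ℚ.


Let α = 6 + √53. Then α - 6 = √53, so (α - 6)² = 53, giving α² - 12α - 17 = 0. Degree 2 and α ∉ ℚ, so this is the minimal polynomial.

Minimal polynomial: x² - 12x - 17


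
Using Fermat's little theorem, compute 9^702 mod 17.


Fermat's little theorem: if p is prime and gcd(a,p)=1, then a^(p-1) ≡ 1 (mod p)
p = 17 is prime, gcd(9,17) = 1
Reduce exponent: 702 mod 16 = 14
So 9^702 ≡ 9^14 (mod 17)
9^14 mod 17 = 4

9^702 ≡ 4 (mod 17)


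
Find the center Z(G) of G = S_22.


Z(G) = {g ∈ G | gx = xg for all x ∈ G}
S_n is non-abelian for n ≥ 3; Z(S_22) is trivial

Z(S_22) = {e}


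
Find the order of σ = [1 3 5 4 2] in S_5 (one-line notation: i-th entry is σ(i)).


Cycle decomposition: (2 3 5)
Cycle lengths: 3
Order = lcm(3) = 3

ord(σ) = 3


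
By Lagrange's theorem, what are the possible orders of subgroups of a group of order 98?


Lagrange's theorem: |H| divides |G|
|G| = 98
Divisors of 98: 1, 2, 7, 14, 49, 98

Possible subgroup orders: {1, 2, 7, 14, 49, 98}


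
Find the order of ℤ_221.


ℤ_n has n elements.

|ℤ_221| = 221


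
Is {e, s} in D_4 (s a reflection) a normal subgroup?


H = {e, s} in D_4 (s a reflection)
r·s·r⁻¹ = sr⁻² ≠ s for n ≥ 3, so {e, s} is not closed under conjugation

No, not a normal subgroup


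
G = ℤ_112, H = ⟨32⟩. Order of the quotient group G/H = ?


|⟨32⟩| = n / gcd(32, 112) = 112 / 16 = 7
H is normal (ℤ_112 is abelian).
|G/H| = |G| / |H| = 112 / 7 = 16

|G/H| = 16


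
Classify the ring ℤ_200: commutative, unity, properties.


ℤ_200 is a commutative ring with unity 1; 200 = 2×100 is composite, so 2·100 ≡ 0 gives zero divisors (not an integral domain)
Commutative: Yes
Integral domain: No
Has unity: Yes

ℤ_200: Commutative=Yes, Unity=Yes


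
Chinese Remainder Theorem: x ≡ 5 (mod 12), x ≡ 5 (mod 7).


m₁ = 12, m₂ = 7, gcd = 1, so CRT applies. M = m₁·m₂ = 84
Let M₁ = M/m₁ = 7, M₂ = M/m₂ = 12
Find y₁ ≡ M₁⁻¹ (mod m₁): 7⁻¹ ≡ 7 (mod 12)
Find y₂ ≡ M₂⁻¹ (mod m₂): 12⁻¹ ≡ 3 (mod 7)
x = a₁·M₁·y₁ + a₂·M₂·y₂ = 5·7·7 + 5·12·3 = 425
Reduce mod 84: x ≡ 5
Check: 5 mod 12 = 5 ✓, 5 mod 7 = 5 ✓

x ≡ 5 (mod 84)


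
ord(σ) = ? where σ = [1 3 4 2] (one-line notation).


Cycle decomposition: (2 3 4)
Cycle lengths: 3
Order = lcm(3) = 3

ord(σ) = 3


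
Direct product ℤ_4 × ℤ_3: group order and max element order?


|ℤ_4 × ℤ_3| = 4 × 3 = 12
Max element order = lcm(4,3) = 12
Cyclic? Yes (gcd=1)

|ℤ_4×ℤ_3| = 12, max element order = 12


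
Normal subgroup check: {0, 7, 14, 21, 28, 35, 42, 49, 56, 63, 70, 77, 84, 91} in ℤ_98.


H = {0, 7, 14, 21, 28, 35, 42, 49, 56, 63, 70, 77, 84, 91} in ℤ_98
ℤ_98 is abelian; every subgroup of an abelian group is normal

Yes, normal subgroup


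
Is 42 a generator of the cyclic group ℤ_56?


g generates ℤ_n iff gcd(g, n) = 1
gcd(42, 56) = 14
Since gcd = 14 ≠ 1, ⟨42⟩ has order 4 < 56, so 42 is not a generator.

No, 42 does not generate ℤ_56


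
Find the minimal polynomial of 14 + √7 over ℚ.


Let α = 14 + √7. Then α - 14 = √7, so (α - 14)² = 7, giving α² - 28α + 189 = 0. Degree 2 and α ∉ ℚ, so this is the minimal polynomial.

Minimal polynomial: x² - 28x + 189


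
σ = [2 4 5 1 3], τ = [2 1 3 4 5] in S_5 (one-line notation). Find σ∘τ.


σ∘τ: apply τ first, then σ
1 →τ 2 →σ 4
2 →τ 1 →σ 2
3 →τ 3 →σ 5
4 →τ 4 →σ 1
5 →τ 5 →σ 3

σ∘τ = [4 2 5 1 3]


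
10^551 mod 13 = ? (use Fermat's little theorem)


Fermat's little theorem: if p is prime and gcd(a,p)=1, then a^(p-1) ≡ 1 (mod p)
p = 13 is prime, gcd(10,13) = 1
Reduce exponent: 551 mod 12 = 11
So 10^551 ≡ 10^11 (mod 13)
10^11 mod 13 = 4

10^551 ≡ 4 (mod 13)


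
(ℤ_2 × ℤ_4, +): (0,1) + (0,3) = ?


Operation: componentwise addition mod (2, 4)
(0,1) + (0,3) = ((a₁+b₁) mod 2, (a₂+b₂) mod 4) with a = (0,1), b = (0,3)

(0,1) + (0,3) = (0,0)


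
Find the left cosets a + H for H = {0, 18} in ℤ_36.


H = {0, 18}, |H| = 2
Number of cosets = |G|/|H| = 36/2 = 18
0 + H = {0, 18}
1 + H = {1, 19}
2 + H = {2, 20}
3 + H = {3, 21}
4 + H = {4, 22}
5 + H = {5, 23}
6 + H = {6, 24}
7 + H = {7, 25}
8 + H = {8, 26}
9 + H = {9, 27}
10 + H = {10, 28}
11 + H = {11, 29}
12 + H = {12, 30}
13 + H = {13, 31}
14 + H = {14, 32}
15 + H = {15, 33}
16 + H = {16, 34}
17 + H = {17, 35}

Cosets: 0+H={0,18}; 1+H={1,19}; 2+H={2,20}; 3+H={3,21}; 4+H={4,22}; 5+H={5,23}; 6+H={6,24}; 7+H={7,25}; 8+H={8,26}; 9+H={9,27}; 10+H={10,28}; 11+H={11,29}; 12+H={12,30}; 13+H={13,31}; 14+H={14,32}; 15+H={15,33}; 16+H={16,34}; 17+H={17,35}


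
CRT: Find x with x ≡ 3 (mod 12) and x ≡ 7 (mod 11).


m₁ = 12, m₂ = 11, gcd = 1, so CRT applies. M = m₁·m₂ = 132
Let M₁ = M/m₁ = 11, M₂ = M/m₂ = 12
Find y₁ ≡ M₁⁻¹ (mod m₁): 11⁻¹ ≡ 11 (mod 12)
Find y₂ ≡ M₂⁻¹ (mod m₂): 12⁻¹ ≡ 1 (mod 11)
x = a₁·M₁·y₁ + a₂·M₂·y₂ = 3·11·11 + 7·12·1 = 447
Reduce mod 132: x ≡ 51
Check: 51 mod 12 = 3 ✓, 51 mod 11 = 7 ✓

x ≡ 51 (mod 132)


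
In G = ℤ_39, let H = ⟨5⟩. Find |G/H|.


|⟨5⟩| = n / gcd(5, 39) = 39 / 1 = 39
H is normal (ℤ_39 is abelian).
|G/H| = |G| / |H| = 39 / 39 = 1

|G/H| = 1
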